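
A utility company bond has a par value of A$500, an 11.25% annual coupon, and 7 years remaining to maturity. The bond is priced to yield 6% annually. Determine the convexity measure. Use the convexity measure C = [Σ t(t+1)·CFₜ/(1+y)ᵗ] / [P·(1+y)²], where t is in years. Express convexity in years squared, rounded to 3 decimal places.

With y = 0.06:
  t   CF        PV=CF/(1+0.06)^t    t·PV        t(t+1)·PV
  1        56.25        53.0660        53.0660         106.1321
  2        56.25        50.0623       100.1246         300.3738
  3        56.25        47.2286       141.6858         566.7430
  4        56.25        44.5553       178.2211         891.1054
  5        56.25        42.0333       210.1664       1,260.9982
  6        56.25        39.6540       237.9242       1,665.4693
  7       556.25       369.9380     2,589.5661      20,716.5291
  Σ                    646.5375     3,510.7541      25,507.3508
P = 646.5375.
Convexity = Σ t(t+1)·PV / [P·(1+y)²] = 25,507.3508 / (646.5375 × 1.123600) = 35.11235.

35.112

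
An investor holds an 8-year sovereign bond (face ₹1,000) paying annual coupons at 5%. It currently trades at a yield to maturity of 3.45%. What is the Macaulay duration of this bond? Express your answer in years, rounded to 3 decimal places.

6.855 years

Periodic yield y = 0.0345. Discount each cash flow and weight by its year:
  t   CF        PV=CF/(1+0.0345)^t    t·PV
  1        50.00        48.3325        48.3325
  2        50.00        46.7207        93.4413
  3        50.00        45.1626       135.4877
  4        50.00        43.6564       174.6256
  5        50.00        42.2005       211.0025
  6        50.00        40.7931       244.7588
  7        50.00        39.4327       276.0289
  8     1,050.00       800.4705     6,403.7641
  Σ                  1,106.7690     7,587.4414
Price P = Σ PV = 1,106.7690.
Macaulay duration = Σ(t·PV) / P = 7,587.4414 / 1,106.7690 = 6.85549 years.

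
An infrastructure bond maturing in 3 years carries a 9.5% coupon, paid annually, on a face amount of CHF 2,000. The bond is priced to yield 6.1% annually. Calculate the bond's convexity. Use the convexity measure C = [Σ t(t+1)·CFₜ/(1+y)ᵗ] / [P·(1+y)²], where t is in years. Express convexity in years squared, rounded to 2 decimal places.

With y = 0.061:
  t   CF        PV=CF/(1+0.061)^t    t·PV        t(t+1)·PV
  1       190.00       179.0763       179.0763         358.1527
  2       190.00       168.7807       337.5614       1,012.6843
  3     2,190.00     1,833.5720     5,500.7159      22,002.8637
  Σ                  2,181.4290     6,017.3537      23,373.7007
P = 2,181.4290.
Convexity = Σ t(t+1)·PV / [P·(1+y)²] = 23,373.7007 / (2,181.4290 × 1.125721) = 9.51822.

9.52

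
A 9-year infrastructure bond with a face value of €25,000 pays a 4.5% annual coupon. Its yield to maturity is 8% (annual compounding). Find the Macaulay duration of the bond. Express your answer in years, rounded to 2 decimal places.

7.38 years

Periodic yield y = 0.08. Discount each cash flow and weight by its year:
  t   CF        PV=CF/(1+0.08)^t    t·PV
  1     1,125.00     1,041.6667     1,041.6667
  2     1,125.00       964.5062     1,929.0123
  3     1,125.00       893.0613     2,679.1838
  4     1,125.00       826.9086     3,307.6343
  5     1,125.00       765.6561     3,828.2805
  6     1,125.00       708.9408     4,253.6450
  7     1,125.00       656.4267     4,594.9869
  8     1,125.00       607.8025     4,862.4200
  9    26,125.00    13,069.0043   117,621.0384
  Σ                 19,533.9731   144,117.8678
Price P = Σ PV = 19,533.9731.
Macaulay duration = Σ(t·PV) / P = 144,117.8678 / 19,533.9731 = 7.37781 years.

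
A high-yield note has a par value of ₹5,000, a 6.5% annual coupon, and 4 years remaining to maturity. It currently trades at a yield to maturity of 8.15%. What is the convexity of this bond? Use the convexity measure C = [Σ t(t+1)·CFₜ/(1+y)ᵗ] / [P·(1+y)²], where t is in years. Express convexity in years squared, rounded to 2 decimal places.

15.05

With y = 0.0815:
  t   CF        PV=CF/(1+0.0815)^t    t·PV        t(t+1)·PV
  1       325.00       300.5086       300.5086         601.0171
  2       325.00       277.8627       555.7255       1,667.1764
  3       325.00       256.9235       770.7704       3,083.0817
  4     5,325.00     3,892.3646    15,569.4585      77,847.2925
  Σ                  4,727.6594    17,196.4630      83,198.5678
P = 4,727.6594.
Convexity = Σ t(t+1)·PV / [P·(1+y)²] = 83,198.5678 / (4,727.6594 × 1.169642) = 15.04585.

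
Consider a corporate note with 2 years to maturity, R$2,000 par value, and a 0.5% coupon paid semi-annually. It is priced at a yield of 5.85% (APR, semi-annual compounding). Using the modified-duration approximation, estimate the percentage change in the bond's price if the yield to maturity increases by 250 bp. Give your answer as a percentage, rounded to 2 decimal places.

-4.84%

Periodic yield y = 0.02925. Modified duration first:
  t   CF        PV=CF/(1+0.02925)^t    t·PV
  1         5.00         4.8579         4.8579
  2         5.00         4.7199         9.4397
  3         5.00         4.5857        13.7572
  4     2,005.00     1,786.6146     7,146.4583
  Σ                  1,800.7781     7,174.5131
P = 1,800.7781; D_Mac = 3.98412 half-year periods = 1.99206 yrs; D_mod = 1.99206/(1+0.02925) = 1.93545 yrs.
ΔP/P ≈ -D_mod · Δy = -1.93545 × (+0.025) = -0.048386 = -4.8386%.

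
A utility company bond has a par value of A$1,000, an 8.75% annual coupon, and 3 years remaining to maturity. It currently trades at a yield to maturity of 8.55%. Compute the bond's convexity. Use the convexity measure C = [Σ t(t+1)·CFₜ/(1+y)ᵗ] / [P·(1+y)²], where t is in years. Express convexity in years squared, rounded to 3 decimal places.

With y = 0.0855:
  t   CF        PV=CF/(1+0.0855)^t    t·PV        t(t+1)·PV
  1        87.50        80.6080        80.6080         161.2160
  2        87.50        74.2589       148.5178         445.5533
  3     1,087.50       850.2366     2,550.7097      10,202.8389
  Σ                  1,005.1035     2,779.8355      10,809.6082
P = 1,005.1035.
Convexity = Σ t(t+1)·PV / [P·(1+y)²] = 10,809.6082 / (1,005.1035 × 1.178310) = 9.12724.

9.127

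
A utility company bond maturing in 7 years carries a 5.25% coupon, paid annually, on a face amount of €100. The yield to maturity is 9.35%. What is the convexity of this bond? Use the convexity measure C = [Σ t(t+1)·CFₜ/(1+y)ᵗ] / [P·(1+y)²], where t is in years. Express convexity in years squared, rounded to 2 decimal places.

With y = 0.0935:
  t   CF        PV=CF/(1+0.0935)^t    t·PV        t(t+1)·PV
  1         5.25         4.8011         4.8011           9.6022
  2         5.25         4.3906         8.7812          26.3435
  3         5.25         4.0152        12.0455          48.1819
  4         5.25         3.6718        14.6874          73.4369
  5         5.25         3.3579        16.7894         100.7364
  6         5.25         3.0708        18.4246         128.9721
  7       105.25        56.2977       394.0838       3,152.6708
  Σ                     79.6050       469.6130       3,539.9438
P = 79.6050.
Convexity = Σ t(t+1)·PV / [P·(1+y)²] = 3,539.9438 / (79.6050 × 1.195742) = 37.18933.

37.19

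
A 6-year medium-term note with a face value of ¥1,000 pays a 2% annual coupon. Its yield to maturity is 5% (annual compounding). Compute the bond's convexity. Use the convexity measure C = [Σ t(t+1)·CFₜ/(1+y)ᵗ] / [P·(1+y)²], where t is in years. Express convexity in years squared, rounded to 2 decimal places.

With y = 0.05:
  t   CF        PV=CF/(1+0.05)^t    t·PV        t(t+1)·PV
  1        20.00        19.0476        19.0476          38.0952
  2        20.00        18.1406        36.2812         108.8435
  3        20.00        17.2768        51.8303         207.3210
  4        20.00        16.4540        65.8162         329.0810
  5        20.00        15.6705        78.3526         470.1157
  6     1,020.00       761.1397     4,566.8382      31,967.8676
  Σ                    847.7292     4,818.1661      33,121.3241
P = 847.7292.
Convexity = Σ t(t+1)·PV / [P·(1+y)²] = 33,121.3241 / (847.7292 × 1.102500) = 35.43822.

35.44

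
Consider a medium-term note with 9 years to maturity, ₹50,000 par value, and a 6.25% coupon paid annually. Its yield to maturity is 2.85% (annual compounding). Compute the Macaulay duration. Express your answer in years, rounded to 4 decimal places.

7.3800 years

Periodic yield y = 0.0285. Discount each cash flow and weight by its year:
  t   CF        PV=CF/(1+0.0285)^t    t·PV
  1     3,125.00     3,038.4054     3,038.4054
  2     3,125.00     2,954.2104     5,908.4209
  3     3,125.00     2,872.3485     8,617.0455
  4     3,125.00     2,792.7550    11,171.0200
  5     3,125.00     2,715.3670    13,576.8352
  6     3,125.00     2,640.1235    15,840.7411
  7     3,125.00     2,566.9650    17,968.7551
  8     3,125.00     2,495.8338    19,966.6700
  9    53,125.00    41,253.4504   371,281.0539
  Σ                 63,329.4592   467,368.9472
Price P = Σ PV = 63,329.4592.
Macaulay duration = Σ(t·PV) / P = 467,368.9472 / 63,329.4592 = 7.37996 years.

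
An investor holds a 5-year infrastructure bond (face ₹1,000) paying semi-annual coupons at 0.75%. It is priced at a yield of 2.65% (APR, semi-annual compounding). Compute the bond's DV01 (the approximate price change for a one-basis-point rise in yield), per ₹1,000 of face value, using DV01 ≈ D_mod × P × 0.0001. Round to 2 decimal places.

₹0.44

Periodic yield y = 0.01325.
  t   CF        PV=CF/(1+0.01325)^t    t·PV
  1         3.75         3.7010         3.7010
  2         3.75         3.6526         7.3051
  3         3.75         3.6048        10.8144
  4         3.75         3.5577        14.2307
  5         3.75         3.5111        17.5557
  6         3.75         3.4652        20.7914
  7         3.75         3.4199        23.9394
  8         3.75         3.3752        27.0015
  9         3.75         3.3311        29.9795
  10    1,003.75       879.9529     8,799.5291
  Σ                    911.5714     8,954.8478
P = 911.5714; D_Mac = 9.82353 half-year periods = 4.91176 yrs; D_mod = 4.84753 yrs.
DV01 ≈ 4.84753 × 911.5714 × 0.0001 = 0.441887.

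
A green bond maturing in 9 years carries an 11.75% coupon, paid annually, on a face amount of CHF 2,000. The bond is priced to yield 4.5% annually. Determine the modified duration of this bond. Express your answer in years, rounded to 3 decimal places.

6.315 years

Periodic yield y = 0.045. First find Macaulay duration:
  t   CF        PV=CF/(1+0.045)^t    t·PV
  1       235.00       224.8804       224.8804
  2       235.00       215.1965       430.3931
  3       235.00       205.9297       617.7891
  4       235.00       197.0619       788.2477
  5       235.00       188.5760       942.8800
  6       235.00       180.4555     1,082.7330
  7       235.00       172.6847     1,208.7928
  8       235.00       165.2485     1,321.9880
  9     2,235.00     1,503.9414    13,535.4726
  Σ                  3,053.9746    20,153.1766
P = 3,053.9746; Macaulay duration = 20,153.1766 / 3,053.9746 = 6.59900 years.
Modified duration = D_Mac / (1 + y) = 6.59900 / 1.045 = 6.31483 years.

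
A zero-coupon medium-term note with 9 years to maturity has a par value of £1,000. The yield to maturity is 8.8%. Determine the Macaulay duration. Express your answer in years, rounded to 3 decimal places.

A zero-coupon bond has a single cash flow at maturity, so its Macaulay duration equals its maturity: 9 years.

9.000 years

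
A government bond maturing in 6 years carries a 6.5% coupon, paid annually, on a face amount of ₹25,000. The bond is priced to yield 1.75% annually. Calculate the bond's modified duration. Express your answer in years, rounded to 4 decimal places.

Periodic yield y = 0.0175. First find Macaulay duration:
  t   CF        PV=CF/(1+0.0175)^t    t·PV
  1     1,625.00     1,597.0516     1,597.0516
  2     1,625.00     1,569.5839     3,139.1678
  3     1,625.00     1,542.5886     4,627.7657
  4     1,625.00     1,516.0576     6,064.2303
  5     1,625.00     1,489.9829     7,449.9144
  6    26,625.00    23,992.9202   143,957.5210
  Σ                 31,708.1847   166,835.6508
P = 31,708.1847; Macaulay duration = 166,835.6508 / 31,708.1847 = 5.26160 years.
Modified duration = D_Mac / (1 + y) = 5.26160 / 1.0175 = 5.17110 years.

5.1711 years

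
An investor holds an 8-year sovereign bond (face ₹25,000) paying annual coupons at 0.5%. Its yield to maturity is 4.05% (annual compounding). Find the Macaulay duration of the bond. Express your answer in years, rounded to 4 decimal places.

Periodic yield y = 0.0405. Discount each cash flow and weight by its year:
  t   CF        PV=CF/(1+0.0405)^t    t·PV
  1       125.00       120.1346       120.1346
  2       125.00       115.4585       230.9170
  3       125.00       110.9644       332.8933
  4       125.00       106.6453       426.5812
  5       125.00       102.4943       512.4714
  6       125.00        98.5048       591.0290
  7       125.00        94.6707       662.6946
  8    25,125.00    18,288.1340   146,305.0716
  Σ                 19,037.0065   149,181.7925
Price P = Σ PV = 19,037.0065.
Macaulay duration = Σ(t·PV) / P = 149,181.7925 / 19,037.0065 = 7.83641 years.

7.8364 years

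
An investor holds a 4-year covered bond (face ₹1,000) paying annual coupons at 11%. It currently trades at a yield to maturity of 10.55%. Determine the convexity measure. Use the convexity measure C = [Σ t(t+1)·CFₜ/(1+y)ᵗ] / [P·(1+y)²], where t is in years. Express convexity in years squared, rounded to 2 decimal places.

13.38

With y = 0.1055:
  t   CF        PV=CF/(1+0.1055)^t    t·PV        t(t+1)·PV
  1       110.00        99.5025        99.5025         199.0050
  2       110.00        90.0068       180.0135         540.0406
  3       110.00        81.4173       244.2518         977.0070
  4     1,110.00       743.1697     2,972.6788      14,863.3939
  Σ                  1,014.0962     3,496.4466      16,579.4465
P = 1,014.0962.
Convexity = Σ t(t+1)·PV / [P·(1+y)²] = 16,579.4465 / (1,014.0962 × 1.222130) = 13.37745.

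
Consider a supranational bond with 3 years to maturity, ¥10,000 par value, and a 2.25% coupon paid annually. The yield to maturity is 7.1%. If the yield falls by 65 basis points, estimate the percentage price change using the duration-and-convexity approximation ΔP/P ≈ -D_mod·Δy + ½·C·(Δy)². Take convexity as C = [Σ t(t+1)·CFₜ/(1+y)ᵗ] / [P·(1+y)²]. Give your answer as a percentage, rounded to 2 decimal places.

+1.80%

With y = 0.071:
  t   CF        PV=CF/(1+0.071)^t    t·PV        t(t+1)·PV
  1       225.00       210.0840       210.0840         420.1681
  2       225.00       196.1569       392.3138       1,176.9414
  3    10,225.00     8,323.2877    24,969.8630      99,879.4519
  Σ                  8,729.5286    25,572.2608     101,476.5613
P = 8,729.5286; D_Mac = 2.92940 yrs; D_mod = 2.73520 yrs; C = 10.13435.
Duration effect: -2.73520 × (-0.0065) = +0.017779
Convexity effect: 0.5 × 10.13435 × (-0.0065)² = +0.0002141
ΔP/P ≈ +0.017779 + 0.0002141 = +0.017993 = +1.7993%.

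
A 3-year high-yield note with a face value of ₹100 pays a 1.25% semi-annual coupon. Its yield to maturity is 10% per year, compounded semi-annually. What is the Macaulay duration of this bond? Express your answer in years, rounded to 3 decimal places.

2.946 years

Periodic yield y = 0.05. Discount each cash flow and weight by its period:
  t   CF        PV=CF/(1+0.05)^t    t·PV
  1        0.625         0.5952         0.5952
  2        0.625         0.5669         1.1338
  3        0.625         0.5399         1.6197
  4        0.625         0.5142         2.0568
  5        0.625         0.4897         2.4485
  6      100.625        75.0879       450.5275
  Σ                     77.7938       458.3815
Price P = Σ PV = 77.7938.
Macaulay duration = Σ(t·PV) / P = 458.3815 / 77.7938 = 5.89226 half-year periods.
In years: 5.89226 / 2 = 2.94613 years.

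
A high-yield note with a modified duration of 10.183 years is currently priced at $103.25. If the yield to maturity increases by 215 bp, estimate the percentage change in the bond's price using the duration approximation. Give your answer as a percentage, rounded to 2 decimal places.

-21.89%

Duration approximation: ΔP/P ≈ -D_mod · Δy = -10.183 × (+0.0215) = -0.2189345.
As a percentage: -21.89345%.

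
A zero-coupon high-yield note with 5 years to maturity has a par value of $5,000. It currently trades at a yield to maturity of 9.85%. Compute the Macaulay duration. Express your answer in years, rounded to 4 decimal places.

5.0000 years

A zero-coupon bond has a single cash flow at maturity, so its Macaulay duration equals its maturity: 5 years.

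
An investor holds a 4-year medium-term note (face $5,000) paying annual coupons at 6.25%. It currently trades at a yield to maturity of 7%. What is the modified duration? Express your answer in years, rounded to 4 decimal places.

3.4167 years

Periodic yield y = 0.07. First find Macaulay duration:
  t   CF        PV=CF/(1+0.07)^t    t·PV
  1       312.50       292.0561       292.0561
  2       312.50       272.9496       545.8992
  3       312.50       255.0931       765.2793
  4     5,312.50     4,052.8808    16,211.5233
  Σ                  4,872.9796    17,814.7578
P = 4,872.9796; Macaulay duration = 17,814.7578 / 4,872.9796 = 3.65582 years.
Modified duration = D_Mac / (1 + y) = 3.65582 / 1.07 = 3.41666 years.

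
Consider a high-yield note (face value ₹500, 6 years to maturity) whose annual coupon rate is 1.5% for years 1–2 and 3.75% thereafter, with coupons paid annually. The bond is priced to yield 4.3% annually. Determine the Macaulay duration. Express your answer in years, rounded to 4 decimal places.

5.6556 years

Periodic yield y = 0.043. Discount each cash flow and weight by its year:
  t   CF        PV=CF/(1+0.043)^t    t·PV
  1         7.50         7.1908         7.1908
  2         7.50         6.8943        13.7887
  3        18.75        16.5253        49.5758
  4        18.75        15.8440        63.3759
  5        18.75        15.1908        75.9538
  6       518.75       402.9510     2,417.7061
  Σ                    464.5962     2,627.5911
Price P = Σ PV = 464.5962.
Macaulay duration = Σ(t·PV) / P = 2,627.5911 / 464.5962 = 5.65565 years.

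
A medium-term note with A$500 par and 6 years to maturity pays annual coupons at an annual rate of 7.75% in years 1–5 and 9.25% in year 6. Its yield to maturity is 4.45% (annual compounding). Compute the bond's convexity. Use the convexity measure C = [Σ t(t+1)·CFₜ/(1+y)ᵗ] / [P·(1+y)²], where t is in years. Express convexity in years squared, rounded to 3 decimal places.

With y = 0.0445:
  t   CF        PV=CF/(1+0.0445)^t    t·PV        t(t+1)·PV
  1        38.75        37.0991        37.0991          74.1982
  2        38.75        35.5185        71.0370         213.1111
  3        38.75        34.0053       102.0158         408.0634
  4        38.75        32.5565       130.2261         651.1303
  5        38.75        31.1695       155.8474         935.0842
  6       546.25       420.6693     2,524.0156      17,668.1092
  Σ                    591.0181     3,020.2410      19,949.6964
P = 591.0181.
Convexity = Σ t(t+1)·PV / [P·(1+y)²] = 19,949.6964 / (591.0181 × 1.090980) = 30.93988.

30.940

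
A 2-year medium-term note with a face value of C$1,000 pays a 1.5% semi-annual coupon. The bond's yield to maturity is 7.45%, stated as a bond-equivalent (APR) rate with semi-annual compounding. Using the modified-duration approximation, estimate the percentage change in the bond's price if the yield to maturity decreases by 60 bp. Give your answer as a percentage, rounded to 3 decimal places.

+1.143%

Periodic yield y = 0.03725. Modified duration first:
  t   CF        PV=CF/(1+0.03725)^t    t·PV
  1         7.50         7.2307         7.2307
  2         7.50         6.9710        13.9420
  3         7.50         6.7206        20.1619
  4     1,007.50       870.3848     3,481.5391
  Σ                    891.3071     3,522.8736
P = 891.3071; D_Mac = 3.95248 half-year periods = 1.97624 yrs; D_mod = 1.97624/(1+0.03725) = 1.90527 yrs.
ΔP/P ≈ -D_mod · Δy = -1.90527 × (-0.006) = +0.011432 = +1.1432%.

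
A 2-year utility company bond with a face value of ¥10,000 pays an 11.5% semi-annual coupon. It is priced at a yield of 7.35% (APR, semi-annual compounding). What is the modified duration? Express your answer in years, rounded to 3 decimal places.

1.783 years

Periodic yield y = 0.03675. First find Macaulay duration:
  t   CF        PV=CF/(1+0.03675)^t    t·PV
  1       575.00       554.6178       554.6178
  2       575.00       534.9581     1,069.9162
  3       575.00       515.9953     1,547.9858
  4    10,575.00     9,153.4371    36,613.7483
  Σ                 10,759.0082    39,786.2680
P = 10,759.0082; Macaulay duration = 39,786.2680 / 10,759.0082 = 3.69795 half-year periods = 1.84897 years.
Modified duration = D_Mac / (1 + y) = 1.84897 / 1.03675 = 1.78343 years.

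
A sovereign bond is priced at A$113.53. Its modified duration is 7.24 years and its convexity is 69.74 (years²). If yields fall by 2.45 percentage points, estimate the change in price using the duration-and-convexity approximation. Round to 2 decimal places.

+A$22.51

Duration effect: -D_mod·Δy = -7.24 × (-0.0245) = +0.177380
Convexity effect: ½·C·(Δy)² = 0.5 × 69.74 × (-0.0245)² = +0.0209307175
ΔP/P ≈ +0.177380 + 0.0209307175 = +0.1983107175
ΔP ≈ 113.53 × (+0.1983107175) = +22.514215757775.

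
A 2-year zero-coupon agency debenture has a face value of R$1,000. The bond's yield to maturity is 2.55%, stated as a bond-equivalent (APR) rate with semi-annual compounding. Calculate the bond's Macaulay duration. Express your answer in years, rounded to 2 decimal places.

2.00 years

A zero-coupon bond has a single cash flow at maturity, so its Macaulay duration equals its maturity: 2 years.
(Equivalently: 4 semi-annual periods ÷ 2 = 2 years.)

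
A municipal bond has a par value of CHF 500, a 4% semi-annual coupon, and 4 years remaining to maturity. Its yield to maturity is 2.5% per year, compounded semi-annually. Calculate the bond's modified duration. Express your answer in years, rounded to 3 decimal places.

Periodic yield y = 0.0125. First find Macaulay duration:
  t   CF        PV=CF/(1+0.0125)^t    t·PV
  1        10.00         9.8765         9.8765
  2        10.00         9.7546        19.5092
  3        10.00         9.6342        28.9025
  4        10.00         9.5152        38.0610
  5        10.00         9.3978        46.9889
  6        10.00         9.2817        55.6905
  7        10.00         9.1672        64.1701
  8       510.00       461.7532     3,694.0257
  Σ                    528.3805     3,957.2244
P = 528.3805; Macaulay duration = 3,957.2244 / 528.3805 = 7.48935 half-year periods = 3.74467 years.
Modified duration = D_Mac / (1 + y) = 3.74467 / 1.0125 = 3.69844 years.

3.698 years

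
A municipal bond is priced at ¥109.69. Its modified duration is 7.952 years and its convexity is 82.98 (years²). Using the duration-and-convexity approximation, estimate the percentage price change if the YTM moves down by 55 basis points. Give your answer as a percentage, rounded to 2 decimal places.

+4.50%

Duration effect: -D_mod·Δy = -7.952 × (-0.0055) = +0.043736
Convexity effect: ½·C·(Δy)² = 0.5 × 82.98 × (-0.0055)² = +0.0012550725
ΔP/P ≈ +0.043736 + 0.0012550725 = +0.0449910725
= +4.49910725%.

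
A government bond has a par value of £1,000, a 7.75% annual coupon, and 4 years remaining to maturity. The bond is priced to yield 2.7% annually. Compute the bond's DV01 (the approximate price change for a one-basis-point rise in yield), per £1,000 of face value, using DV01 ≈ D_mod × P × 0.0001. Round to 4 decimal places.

£0.4198

Periodic yield y = 0.027.
  t   CF        PV=CF/(1+0.027)^t    t·PV
  1        77.50        75.4625        75.4625
  2        77.50        73.4786       146.9572
  3        77.50        71.5468       214.6405
  4     1,077.50       968.5800     3,874.3201
  Σ                  1,189.0679     4,311.3802
P = 1,189.0679; D_Mac = 3.62585 yrs; D_mod = 3.53052 yrs.
DV01 ≈ 3.53052 × 1,189.0679 × 0.0001 = 0.419803.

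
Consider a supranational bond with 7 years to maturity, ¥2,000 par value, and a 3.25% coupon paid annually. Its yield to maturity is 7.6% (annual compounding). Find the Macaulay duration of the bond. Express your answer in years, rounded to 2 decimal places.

6.27 years

Periodic yield y = 0.076. Discount each cash flow and weight by its year:
  t   CF        PV=CF/(1+0.076)^t    t·PV
  1        65.00        60.4089        60.4089
  2        65.00        56.1421       112.2842
  3        65.00        52.1767       156.5301
  4        65.00        48.4913       193.9654
  5        65.00        45.0663       225.3316
  6        65.00        41.8832       251.2991
  7     2,065.00     1,236.6140     8,656.2980
  Σ                  1,540.7826     9,656.1173
Price P = Σ PV = 1,540.7826.
Macaulay duration = Σ(t·PV) / P = 9,656.1173 / 1,540.7826 = 6.26702 years.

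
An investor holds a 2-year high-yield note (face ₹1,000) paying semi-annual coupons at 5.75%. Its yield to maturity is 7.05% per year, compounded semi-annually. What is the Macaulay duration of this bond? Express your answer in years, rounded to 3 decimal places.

1.917 years

Periodic yield y = 0.03525. Discount each cash flow and weight by its period:
  t   CF        PV=CF/(1+0.03525)^t    t·PV
  1        28.75        27.7711        27.7711
  2        28.75        26.8255        53.6509
  3        28.75        25.9121        77.7362
  4     1,028.75       895.6305     3,582.5221
  Σ                    976.1391     3,741.6804
Price P = Σ PV = 976.1391.
Macaulay duration = Σ(t·PV) / P = 3,741.6804 / 976.1391 = 3.83314 half-year periods.
In years: 3.83314 / 2 = 1.91657 years.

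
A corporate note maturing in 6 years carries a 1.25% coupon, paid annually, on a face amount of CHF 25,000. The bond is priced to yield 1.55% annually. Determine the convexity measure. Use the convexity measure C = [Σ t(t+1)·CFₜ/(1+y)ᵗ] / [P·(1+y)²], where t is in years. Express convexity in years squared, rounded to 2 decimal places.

39.07

With y = 0.0155:
  t   CF        PV=CF/(1+0.0155)^t    t·PV        t(t+1)·PV
  1       312.50       307.7302       307.7302         615.4604
  2       312.50       303.0332       606.0663       1,818.1990
  3       312.50       298.4078       895.2235       3,580.8942
  4       312.50       293.8531     1,175.4125       5,877.0625
  5       312.50       289.3679     1,446.8396       8,681.0376
  6    25,312.50    23,081.0453   138,486.2720     969,403.9043
  Σ                 24,573.4376   142,917.5442     989,976.5579
P = 24,573.4376.
Convexity = Σ t(t+1)·PV / [P·(1+y)²] = 989,976.5579 / (24,573.4376 × 1.031240) = 39.06602.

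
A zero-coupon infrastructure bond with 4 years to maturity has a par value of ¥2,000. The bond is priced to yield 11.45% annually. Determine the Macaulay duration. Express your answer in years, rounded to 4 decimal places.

A zero-coupon bond has a single cash flow at maturity, so its Macaulay duration equals its maturity: 4 years.

4.0000 years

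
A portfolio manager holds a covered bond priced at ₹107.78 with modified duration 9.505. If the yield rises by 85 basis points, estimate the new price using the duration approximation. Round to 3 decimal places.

Duration approximation: ΔP/P ≈ -D_mod · Δy = -9.505 × (+0.0085) = -0.0807925.
New price ≈ 107.78 × (1 - 0.0807925) = 99.07218435.

₹99.072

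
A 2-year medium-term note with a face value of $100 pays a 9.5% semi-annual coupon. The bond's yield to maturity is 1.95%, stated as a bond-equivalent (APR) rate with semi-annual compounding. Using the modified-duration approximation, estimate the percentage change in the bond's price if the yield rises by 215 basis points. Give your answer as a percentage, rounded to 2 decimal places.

Periodic yield y = 0.00975. Modified duration first:
  t   CF        PV=CF/(1+0.00975)^t    t·PV
  1         4.75         4.7041         4.7041
  2         4.75         4.6587         9.3174
  3         4.75         4.6137        13.8412
  4       104.75       100.7624       403.0497
  Σ                    114.7390       430.9124
P = 114.7390; D_Mac = 3.75559 half-year periods = 1.87779 yrs; D_mod = 1.87779/(1+0.00975) = 1.85966 yrs.
ΔP/P ≈ -D_mod · Δy = -1.85966 × (+0.0215) = -0.039983 = -3.9983%.

-4.00%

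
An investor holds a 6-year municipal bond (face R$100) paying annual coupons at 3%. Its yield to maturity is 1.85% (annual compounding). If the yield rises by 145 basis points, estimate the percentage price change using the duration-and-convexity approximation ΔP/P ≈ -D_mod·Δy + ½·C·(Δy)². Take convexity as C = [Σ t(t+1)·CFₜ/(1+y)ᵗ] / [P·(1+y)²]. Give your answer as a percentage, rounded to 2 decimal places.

With y = 0.0185:
  t   CF        PV=CF/(1+0.0185)^t    t·PV        t(t+1)·PV
  1         3.00         2.9455         2.9455           5.8910
  2         3.00         2.8920         5.7840          17.3520
  3         3.00         2.8395         8.5184          34.0737
  4         3.00         2.7879        11.1516          55.7580
  5         3.00         2.7373        13.6863          82.1178
  6       103.00        92.2722       553.6334       3,875.4337
  Σ                    106.4744       595.7192       4,070.6263
P = 106.4744; D_Mac = 5.59495 yrs; D_mod = 5.49333 yrs; C = 36.85480.
Duration effect: -5.49333 × (+0.0145) = -0.079653
Convexity effect: 0.5 × 36.85480 × (0.0145)² = +0.0038744
ΔP/P ≈ -0.079653 + 0.0038744 = -0.075779 = -7.5779%.

-7.58%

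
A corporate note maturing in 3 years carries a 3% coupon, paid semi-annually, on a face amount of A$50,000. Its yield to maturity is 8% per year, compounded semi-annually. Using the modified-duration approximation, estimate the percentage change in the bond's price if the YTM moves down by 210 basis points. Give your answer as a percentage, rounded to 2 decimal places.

Periodic yield y = 0.04. Modified duration first:
  t   CF        PV=CF/(1+0.04)^t    t·PV
  1       750.00       721.1538       721.1538
  2       750.00       693.4172     1,386.8343
  3       750.00       666.7473     2,000.2418
  4       750.00       641.1031     2,564.4126
  5       750.00       616.4453     3,082.2267
  6    50,750.00    40,108.4622   240,650.7731
  Σ                 43,447.3289   250,405.6423
P = 43,447.3289; D_Mac = 5.76343 half-year periods = 2.88172 yrs; D_mod = 2.88172/(1+0.04) = 2.77088 yrs.
ΔP/P ≈ -D_mod · Δy = -2.77088 × (-0.021) = +0.058188 = +5.8188%.

+5.82%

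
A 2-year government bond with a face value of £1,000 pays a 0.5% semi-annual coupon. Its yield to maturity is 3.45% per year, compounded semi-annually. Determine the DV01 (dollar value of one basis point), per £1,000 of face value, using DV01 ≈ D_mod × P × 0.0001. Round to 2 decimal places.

Periodic yield y = 0.01725.
  t   CF        PV=CF/(1+0.01725)^t    t·PV
  1         2.50         2.4576         2.4576
  2         2.50         2.4159         4.8319
  3         2.50         2.3750         7.1249
  4     1,002.50       936.2107     3,744.8427
  Σ                    943.4592     3,759.2570
P = 943.4592; D_Mac = 3.98455 half-year periods = 1.99227 yrs; D_mod = 1.95849 yrs.
DV01 ≈ 1.95849 × 943.4592 × 0.0001 = 0.184775.

£0.18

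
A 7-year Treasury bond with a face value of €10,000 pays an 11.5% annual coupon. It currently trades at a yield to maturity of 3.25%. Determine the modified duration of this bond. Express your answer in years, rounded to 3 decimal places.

5.355 years

Periodic yield y = 0.0325. First find Macaulay duration:
  t   CF        PV=CF/(1+0.0325)^t    t·PV
  1     1,150.00     1,113.8015     1,113.8015
  2     1,150.00     1,078.7423     2,157.4847
  3     1,150.00     1,044.7868     3,134.3603
  4     1,150.00     1,011.9000     4,047.6000
  5     1,150.00       980.0484     4,900.2422
  6     1,150.00       949.1995     5,695.1967
  7    11,150.00     8,913.4215    62,393.9507
  Σ                 15,091.9000    83,442.6359
P = 15,091.9000; Macaulay duration = 83,442.6359 / 15,091.9000 = 5.52897 years.
Modified duration = D_Mac / (1 + y) = 5.52897 / 1.0325 = 5.35493 years.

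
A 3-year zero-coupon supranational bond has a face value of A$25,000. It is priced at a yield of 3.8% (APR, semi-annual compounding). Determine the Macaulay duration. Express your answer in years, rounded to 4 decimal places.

A zero-coupon bond has a single cash flow at maturity, so its Macaulay duration equals its maturity: 3 years.
(Equivalently: 6 semi-annual periods ÷ 2 = 3 years.)

3.0000 years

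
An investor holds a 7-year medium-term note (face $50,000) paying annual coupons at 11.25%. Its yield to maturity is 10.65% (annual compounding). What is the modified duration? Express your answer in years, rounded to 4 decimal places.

Periodic yield y = 0.1065. First find Macaulay duration:
  t   CF        PV=CF/(1+0.1065)^t    t·PV
  1     5,625.00     5,083.5969     5,083.5969
  2     5,625.00     4,594.3036     9,188.6072
  3     5,625.00     4,152.1045    12,456.3134
  4     5,625.00     3,752.4668    15,009.8670
  5     5,625.00     3,391.2940    16,956.4698
  6     5,625.00     3,064.8838    18,389.3030
  7    55,625.00    27,391.1393   191,737.9749
  Σ                 51,429.7888   268,822.1322
P = 51,429.7888; Macaulay duration = 268,822.1322 / 51,429.7888 = 5.22697 years.
Modified duration = D_Mac / (1 + y) = 5.22697 / 1.1065 = 4.72388 years.

4.7239 years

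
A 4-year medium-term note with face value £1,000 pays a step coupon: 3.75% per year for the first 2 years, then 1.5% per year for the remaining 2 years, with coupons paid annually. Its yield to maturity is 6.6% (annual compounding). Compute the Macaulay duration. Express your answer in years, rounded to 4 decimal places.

3.7878 years

Periodic yield y = 0.066. Discount each cash flow and weight by its year:
  t   CF        PV=CF/(1+0.066)^t    t·PV
  1        37.50        35.1782        35.1782
  2        37.50        33.0002        66.0004
  3        15.00        12.3828        37.1485
  4     1,015.00       786.0266     3,144.1063
  Σ                    866.5878     3,282.4334
Price P = Σ PV = 866.5878.
Macaulay duration = Σ(t·PV) / P = 3,282.4334 / 866.5878 = 3.78777 years.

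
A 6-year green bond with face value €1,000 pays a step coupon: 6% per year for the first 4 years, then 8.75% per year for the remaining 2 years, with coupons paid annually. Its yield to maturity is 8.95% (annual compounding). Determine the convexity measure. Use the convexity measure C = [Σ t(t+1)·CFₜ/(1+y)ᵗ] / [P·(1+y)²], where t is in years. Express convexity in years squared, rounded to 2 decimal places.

28.81

With y = 0.0895:
  t   CF        PV=CF/(1+0.0895)^t    t·PV        t(t+1)·PV
  1        60.00        55.0711        55.0711         110.1423
  2        60.00        50.5472       101.0943         303.2830
  3        60.00        46.3948       139.1845         556.7379
  4        60.00        42.5836       170.3344         851.6719
  5        87.50        56.9996       284.9980       1,709.9883
  6     1,087.50       650.2283     3,901.3697      27,309.5880
  Σ                    901.8246     4,652.0521      30,841.4113
P = 901.8246.
Convexity = Σ t(t+1)·PV / [P·(1+y)²] = 30,841.4113 / (901.8246 × 1.187010) = 28.81096.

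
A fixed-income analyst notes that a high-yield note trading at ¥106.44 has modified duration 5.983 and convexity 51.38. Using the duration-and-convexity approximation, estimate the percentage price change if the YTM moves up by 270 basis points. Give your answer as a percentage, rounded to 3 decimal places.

Duration effect: -D_mod·Δy = -5.983 × (+0.027) = -0.161541
Convexity effect: ½·C·(Δy)² = 0.5 × 51.38 × (0.027)² = +0.01872801
ΔP/P ≈ -0.161541 + 0.01872801 = -0.14281299
= -14.281299%.

-14.281%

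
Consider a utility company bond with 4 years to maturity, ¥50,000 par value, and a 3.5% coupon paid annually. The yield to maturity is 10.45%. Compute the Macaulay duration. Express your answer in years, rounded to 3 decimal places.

Periodic yield y = 0.1045. Discount each cash flow and weight by its year:
  t   CF        PV=CF/(1+0.1045)^t    t·PV
  1     1,750.00     1,584.4273     1,584.4273
  2     1,750.00     1,434.5200     2,869.0400
  3     1,750.00     1,298.7958     3,896.3875
  4    51,750.00    34,773.4254   139,093.7015
  Σ                 39,091.1686   147,443.5564
Price P = Σ PV = 39,091.1686.
Macaulay duration = Σ(t·PV) / P = 147,443.5564 / 39,091.1686 = 3.77179 years.

3.772 years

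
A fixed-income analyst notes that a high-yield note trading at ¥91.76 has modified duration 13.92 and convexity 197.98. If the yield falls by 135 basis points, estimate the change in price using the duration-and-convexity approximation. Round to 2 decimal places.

+¥18.90

Duration effect: -D_mod·Δy = -13.92 × (-0.0135) = +0.187920
Convexity effect: ½·C·(Δy)² = 0.5 × 197.98 × (-0.0135)² = +0.0180409275
ΔP/P ≈ +0.187920 + 0.0180409275 = +0.2059609275
ΔP ≈ 91.76 × (+0.2059609275) = +18.8989747074.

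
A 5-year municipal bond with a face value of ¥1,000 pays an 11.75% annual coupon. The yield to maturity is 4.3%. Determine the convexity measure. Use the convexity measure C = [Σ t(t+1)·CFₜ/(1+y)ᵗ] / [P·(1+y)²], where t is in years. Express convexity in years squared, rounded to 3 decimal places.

21.626

With y = 0.043:
  t   CF        PV=CF/(1+0.043)^t    t·PV        t(t+1)·PV
  1       117.50       112.6558       112.6558         225.3116
  2       117.50       108.0113       216.0226         648.0679
  3       117.50       103.5583       310.6749       1,242.6997
  4       117.50        99.2889       397.1555       1,985.7777
  5     1,117.50       905.3698     4,526.8489      27,161.0931
  Σ                  1,328.8841     5,563.3577      31,262.9500
P = 1,328.8841.
Convexity = Σ t(t+1)·PV / [P·(1+y)²] = 31,262.9500 / (1,328.8841 × 1.087849) = 21.62590.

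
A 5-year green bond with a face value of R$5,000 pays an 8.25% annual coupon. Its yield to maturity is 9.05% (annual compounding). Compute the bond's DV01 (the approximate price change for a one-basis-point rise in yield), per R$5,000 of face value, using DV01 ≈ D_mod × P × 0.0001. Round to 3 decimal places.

Periodic yield y = 0.0905.
  t   CF        PV=CF/(1+0.0905)^t    t·PV
  1       412.50       378.2669       378.2669
  2       412.50       346.8747       693.7494
  3       412.50       318.0877       954.2632
  4       412.50       291.6898     1,166.7593
  5     5,412.50     3,509.6965    17,548.4824
  Σ                  4,844.6156    20,741.5211
P = 4,844.6156; D_Mac = 4.28136 yrs; D_mod = 3.92605 yrs.
DV01 ≈ 3.92605 × 4,844.6156 × 0.0001 = 1.902019.

R$1.902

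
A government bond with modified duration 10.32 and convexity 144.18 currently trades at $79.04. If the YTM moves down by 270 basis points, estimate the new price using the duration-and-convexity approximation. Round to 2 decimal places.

Duration effect: -D_mod·Δy = -10.32 × (-0.027) = +0.278640
Convexity effect: ½·C·(Δy)² = 0.5 × 144.18 × (-0.027)² = +0.05255361
ΔP/P ≈ +0.278640 + 0.05255361 = +0.33119361
New price ≈ 79.04 × (1 + 0.33119361) = 105.2175429344.

$105.22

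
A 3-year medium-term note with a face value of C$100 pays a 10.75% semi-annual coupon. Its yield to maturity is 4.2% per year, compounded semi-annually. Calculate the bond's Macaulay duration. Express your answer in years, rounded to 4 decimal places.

2.6752 years

Periodic yield y = 0.021. Discount each cash flow and weight by its period:
  t   CF        PV=CF/(1+0.021)^t    t·PV
  1        5.375         5.2644         5.2644
  2        5.375         5.1562        10.3123
  3        5.375         5.0501        15.1503
  4        5.375         4.9462        19.7850
  5        5.375         4.8445        24.2225
  6      105.375        93.0215       558.1287
  Σ                    118.2829       632.8634
Price P = Σ PV = 118.2829.
Macaulay duration = Σ(t·PV) / P = 632.8634 / 118.2829 = 5.35042 half-year periods.
In years: 5.35042 / 2 = 2.67521 years.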